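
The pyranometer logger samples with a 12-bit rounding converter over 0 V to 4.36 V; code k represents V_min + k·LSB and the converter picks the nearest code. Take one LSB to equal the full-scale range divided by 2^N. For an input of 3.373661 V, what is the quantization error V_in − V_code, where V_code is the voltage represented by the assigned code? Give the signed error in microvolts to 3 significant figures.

Span = 4.36 V. LSB = 4.36 V / 2^12 ≈ 1.064 mV.
Position in LSBs: (3.373661 − (0)) × 4096/4.36 = 3169.3843; rounding gives k = 3169.
V_code = V_min + k × range/2^12 = 0 + 3169 × 4.36/4096 = 3.373251953 V.
V_in − V_code = 3.373661 − (3.373251953) = +409 µV.

+409 µV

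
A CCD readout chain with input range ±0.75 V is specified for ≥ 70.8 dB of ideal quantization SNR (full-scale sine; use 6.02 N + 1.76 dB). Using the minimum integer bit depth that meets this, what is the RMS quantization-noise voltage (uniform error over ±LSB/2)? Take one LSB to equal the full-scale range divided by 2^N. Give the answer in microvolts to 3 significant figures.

106 µV

Span: 0.75 V − (-0.75 V) = 1.5 V.
N ≥ (70.8 − 1.76)/6.02 = 11.468 → N_min = 12.
Step size = 1.5/4096 V = 366.21 µV.
V_rms = LSB/√12 = 106 µV.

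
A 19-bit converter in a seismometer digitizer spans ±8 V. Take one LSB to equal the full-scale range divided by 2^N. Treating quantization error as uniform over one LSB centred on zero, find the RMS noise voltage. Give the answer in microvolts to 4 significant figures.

Range = 8 − (-8) = 16 V.
Step size = 16/524288 V = 30.5176 µV.
σ_q = LSB/√12 = 30.5176 µV/3.4641 = 8.810 µV.

8.810 µV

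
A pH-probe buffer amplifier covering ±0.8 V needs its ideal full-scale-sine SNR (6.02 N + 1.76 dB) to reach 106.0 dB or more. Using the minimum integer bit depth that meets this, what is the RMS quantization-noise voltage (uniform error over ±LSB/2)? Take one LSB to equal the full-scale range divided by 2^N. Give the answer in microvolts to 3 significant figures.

1.76 µV

Span: 0.8 V − (-0.8 V) = 1.6 V.
Solving 6.02 N ≥ 106.0 − 1.76: N ≥ 17.316. Round up → N = 18.
Step size = 1.6/262144 V = 6.1035 µV.
RMS noise = LSB/√12 = 1.76 µV.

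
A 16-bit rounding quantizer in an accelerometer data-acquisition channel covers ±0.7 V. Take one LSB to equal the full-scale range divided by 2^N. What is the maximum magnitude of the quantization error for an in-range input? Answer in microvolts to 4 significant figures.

Span: 0.7 V − (-0.7 V) = 1.4 V.
LSB = 1.4 V / 2^16 = 21.3623 µV.
Worst-case error for round-to-nearest is half an LSB: 10.68 µV.

10.68 µV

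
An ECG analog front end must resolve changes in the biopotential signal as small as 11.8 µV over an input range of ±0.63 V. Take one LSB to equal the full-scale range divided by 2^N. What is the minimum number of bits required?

17 bits

Span: 0.63 V − (-0.63 V) = 1.26 V.
Required number of levels: 1.26/11.8 µV = 106780; smallest N with 2^N ≥ that is 17.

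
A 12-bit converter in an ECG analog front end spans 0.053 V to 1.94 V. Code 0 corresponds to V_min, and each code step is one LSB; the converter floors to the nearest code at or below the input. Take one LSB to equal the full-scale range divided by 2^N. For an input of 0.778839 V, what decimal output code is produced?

The full-scale span is 1.94 − (0.053) = 1.887 V. LSB = 1.887 V / 2^12 ≈ 460.7 µV.
V_in − V_min = 0.778839 − (0.053) = 0.725839 V.
Divide by LSB: 0.725839 × 4096/1.887 = 1575.5361.
Truncating gives code 1575.

1575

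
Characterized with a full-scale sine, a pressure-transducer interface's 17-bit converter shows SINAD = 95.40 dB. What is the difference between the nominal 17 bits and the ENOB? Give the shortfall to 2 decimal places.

N_eff = (95.40 − 1.76)/6.02 = 15.5548 bits.
Shortfall = 17 − 15.5548 = 1.4452 bits.

1.45 bits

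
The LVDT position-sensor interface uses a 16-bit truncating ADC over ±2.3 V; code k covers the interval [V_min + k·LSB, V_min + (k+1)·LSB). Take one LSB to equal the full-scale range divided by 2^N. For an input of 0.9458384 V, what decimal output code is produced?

46243

The full-scale span is 2.3 − (-2.3) = 4.6 V. LSB = 4.6 V / 2^16 ≈ 70.19 µV.
(V_in − V_min) × 2^16/range = (0.9458384 − (-2.3)) × 65536/4.6 = 46243.319.
Floor → code = 46243.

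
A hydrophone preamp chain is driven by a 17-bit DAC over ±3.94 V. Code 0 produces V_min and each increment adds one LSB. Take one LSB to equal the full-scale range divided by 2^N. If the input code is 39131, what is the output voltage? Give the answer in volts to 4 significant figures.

-1.587 V

Span: 3.94 V − (-3.94 V) = 7.88 V. LSB = 7.88 V / 2^17.
V_out = -3.94 + 39131 × (7.88/131072) V
      = -3.94 + 2.35254 = -1.58746 V.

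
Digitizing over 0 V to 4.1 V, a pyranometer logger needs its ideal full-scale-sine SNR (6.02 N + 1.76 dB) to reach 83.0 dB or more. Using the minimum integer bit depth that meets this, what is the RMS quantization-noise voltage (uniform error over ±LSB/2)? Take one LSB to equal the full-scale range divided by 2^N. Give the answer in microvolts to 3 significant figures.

Range is 4.1 V.
Required N = ⌈(83.0 − 1.76)/6.02⌉ = ⌈13.495⌉ = 14.
One LSB is 4.1 V / 16384 = 250.24 µV.
V_rms = LSB/√12 = 72.2 µV.

72.2 µV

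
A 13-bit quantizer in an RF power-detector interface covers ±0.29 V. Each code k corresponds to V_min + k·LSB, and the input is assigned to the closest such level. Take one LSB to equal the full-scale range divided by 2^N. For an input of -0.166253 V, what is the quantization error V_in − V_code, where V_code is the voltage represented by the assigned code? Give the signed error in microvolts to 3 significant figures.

The full-scale span is 0.29 − (-0.29) = 0.58 V. LSB = 0.58 V / 2^13 ≈ 70.80 µV.
(V_in − V_min)/LSB = (-0.166253 − (-0.29)) × 8192/0.58 = 1747.8197 → nearest code k = 1748.
V_code = V_min + k × range/2^13 = -0.29 + 1748 × 0.58/8192 = -0.1662402344 V.
Error = V_in − V_code = -0.166253 − (-0.1662402344) = −12.8 µV.

−12.8 µV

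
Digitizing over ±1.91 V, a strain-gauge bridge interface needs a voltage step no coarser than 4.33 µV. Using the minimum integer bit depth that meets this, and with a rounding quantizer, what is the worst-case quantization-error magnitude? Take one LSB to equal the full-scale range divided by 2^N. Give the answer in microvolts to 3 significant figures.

1.82 µV

The full-scale span is 1.91 − (-1.91) = 3.82 V.
Levels needed ≥ 3.82/4.33 µV = 882200. 2^20 = 1048576 suffices, so N_min = 20.
LSB = 3.82 V / 2^20 = 3.6430 µV.
|e|_max = LSB/2 = 1.82 µV.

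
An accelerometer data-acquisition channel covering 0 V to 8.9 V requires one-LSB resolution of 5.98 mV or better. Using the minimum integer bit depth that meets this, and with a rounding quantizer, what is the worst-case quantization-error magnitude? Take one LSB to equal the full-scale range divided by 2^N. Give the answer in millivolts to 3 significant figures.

Full-scale range = 8.9 V.
Need 2^N ≥ 8.9 V / 5.98 mV = 1488 → N_min = 11.
LSB = 8.9 V ÷ 2^11 = 8.9/2048 V = 4.3457 mV.
Half an LSB is 2.17 mV.

2.17 mV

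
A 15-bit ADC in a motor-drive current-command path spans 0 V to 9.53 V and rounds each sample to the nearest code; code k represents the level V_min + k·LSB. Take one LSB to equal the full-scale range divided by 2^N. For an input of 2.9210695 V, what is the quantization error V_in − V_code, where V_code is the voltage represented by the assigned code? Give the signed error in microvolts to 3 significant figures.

−52.3 µV

Span = 9.53 V. LSB = 9.53 V / 2^15 ≈ 290.8 µV.
(2.9210695 − (0)) / LSB = 2.9210695 × 32768/9.53 = 10043.8201. Nearest integer: k = 10044.
Reconstructed level: 0 + 10044 × 9.53/32768 V = 2.9211218262 V.
Error = V_in − V_code = 2.9210695 − (2.9211218262) = −52.3 µV.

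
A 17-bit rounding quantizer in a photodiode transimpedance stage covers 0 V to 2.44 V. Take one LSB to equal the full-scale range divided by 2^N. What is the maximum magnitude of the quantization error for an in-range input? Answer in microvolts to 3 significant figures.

Span = 2.44 V.
Step size = 2.44/131072 V = 18.616 µV.
Worst-case error for round-to-nearest is half an LSB: 9.31 µV.

9.31 µV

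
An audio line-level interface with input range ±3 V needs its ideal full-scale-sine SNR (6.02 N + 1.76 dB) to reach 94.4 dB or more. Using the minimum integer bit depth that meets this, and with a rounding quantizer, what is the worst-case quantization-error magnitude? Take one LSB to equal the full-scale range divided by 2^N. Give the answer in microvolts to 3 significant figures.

45.8 µV

Span: 3 V − (-3 V) = 6 V.
Required N = ⌈(94.4 − 1.76)/6.02⌉ = ⌈15.389⌉ = 16.
One LSB is 6 V / 65536 = 91.553 µV.
Half an LSB is 45.8 µV.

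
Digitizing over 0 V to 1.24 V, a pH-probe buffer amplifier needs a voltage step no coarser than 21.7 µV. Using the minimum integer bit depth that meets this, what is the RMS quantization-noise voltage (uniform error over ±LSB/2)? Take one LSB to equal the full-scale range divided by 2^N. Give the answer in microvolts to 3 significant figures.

Span = 1.24 V.
Required number of levels: 1.24/21.7 µV = 57143; smallest N with 2^N ≥ that is 16.
Step size = 1.24/65536 V = 18.921 µV.
RMS noise = LSB/√12 = 5.46 µV.

5.46 µV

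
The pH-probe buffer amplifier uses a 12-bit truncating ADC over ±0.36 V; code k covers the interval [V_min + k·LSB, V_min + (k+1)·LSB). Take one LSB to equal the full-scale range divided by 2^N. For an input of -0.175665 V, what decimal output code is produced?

1048

Full-scale range = 0.36 V − (-0.36 V) = 0.72 V. LSB = 0.72 V / 2^12 ≈ 175.8 µV.
code = ⌊(V_in − V_min)/LSB⌋ = ⌊(V_in − V_min) × 2^12 / range⌋
     = ⌊(-0.175665 − (-0.36)) × 4096 / 0.72⌋ = ⌊0.184335 × 4096/0.72⌋
     = ⌊1048.661⌋ = 1048.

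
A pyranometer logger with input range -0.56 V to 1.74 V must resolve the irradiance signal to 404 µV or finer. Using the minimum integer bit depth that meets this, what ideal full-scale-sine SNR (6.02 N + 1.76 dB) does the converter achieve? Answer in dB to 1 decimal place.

Span: 1.74 V − (-0.56 V) = 2.3 V.
2.3 V / 404 µV = 5693. Since 2^12 = 4096 and 2^13 = 8192, N = 13.
Ideal SNR at N = 13: 6.02·13 + 1.76 = 80.0 dB.

80.0 dB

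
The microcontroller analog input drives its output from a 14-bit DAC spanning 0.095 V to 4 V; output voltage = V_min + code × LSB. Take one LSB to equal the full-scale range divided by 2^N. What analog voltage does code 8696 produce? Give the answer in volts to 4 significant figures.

Span: 4 V − (0.095 V) = 3.905 V. LSB = 3.905 V / 2^14.
V_out = V_min + code × LSB = 0.095 V + 8696 × 3.905 V / 16384
      = 0.095 + 2.07262 = 2.16762 V.

2.168 V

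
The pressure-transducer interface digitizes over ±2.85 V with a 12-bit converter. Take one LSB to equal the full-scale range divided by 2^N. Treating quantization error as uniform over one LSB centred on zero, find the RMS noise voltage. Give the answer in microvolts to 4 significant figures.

Span: 2.85 V − (-2.85 V) = 5.7 V.
Step size = 5.7/4096 V = 1.39160 mV.
σ_q = LSB/√12 = 1.39160 mV/3.4641 = 401.7 µV.

401.7 µV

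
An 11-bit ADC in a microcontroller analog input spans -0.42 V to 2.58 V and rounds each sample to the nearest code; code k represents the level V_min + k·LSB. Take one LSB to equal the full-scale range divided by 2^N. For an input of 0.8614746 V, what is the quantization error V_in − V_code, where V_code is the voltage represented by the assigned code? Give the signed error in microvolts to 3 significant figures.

Span: 2.58 V − (-0.42 V) = 3 V. LSB = 3 V / 2^11 ≈ 1.465 mV.
(0.8614746 − (-0.42)) / LSB = 1.2814746 × 2048/3 = 874.8200. Nearest integer: k = 875.
V_code = -0.42 + (875/2048) × 3 = 0.8617382813 V.
Error = V_in − V_code = 0.8614746 − (0.8617382813) = −264 µV.

−264 µV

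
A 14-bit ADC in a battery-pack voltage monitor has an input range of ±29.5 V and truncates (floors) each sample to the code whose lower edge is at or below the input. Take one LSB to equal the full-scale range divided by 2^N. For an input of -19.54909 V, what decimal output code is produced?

Full-scale range = 29.5 V − (-29.5 V) = 59 V. LSB = 59 V / 2^14 ≈ 3.601 mV.
code = ⌊(V_in − V_min)/LSB⌋ = ⌊(V_in − V_min) × 2^14 / range⌋
     = ⌊(-19.54909 − (-29.5)) × 16384 / 59⌋ = ⌊9.95091 × 16384/59⌋
     = ⌊2763.317⌋ = 2763.

2763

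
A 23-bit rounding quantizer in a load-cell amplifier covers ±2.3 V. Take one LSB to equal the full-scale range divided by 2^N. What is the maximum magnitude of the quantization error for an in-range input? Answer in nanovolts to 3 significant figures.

274 nV

Span: 2.3 V − (-2.3 V) = 4.6 V.
One LSB is 4.6 V / 8388608 = 0.54836 µV.
|e|_max = LSB/2 = 274 nV.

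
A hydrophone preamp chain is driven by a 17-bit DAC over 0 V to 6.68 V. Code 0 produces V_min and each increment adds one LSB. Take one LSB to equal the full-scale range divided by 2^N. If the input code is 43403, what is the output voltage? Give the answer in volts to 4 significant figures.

2.212 V

Range is 6.68 V. LSB = 6.68 V / 2^17.
V_out = 0 + 43403 × (6.68/131072) V
      = 0 + 2.21201 = 2.21201 V.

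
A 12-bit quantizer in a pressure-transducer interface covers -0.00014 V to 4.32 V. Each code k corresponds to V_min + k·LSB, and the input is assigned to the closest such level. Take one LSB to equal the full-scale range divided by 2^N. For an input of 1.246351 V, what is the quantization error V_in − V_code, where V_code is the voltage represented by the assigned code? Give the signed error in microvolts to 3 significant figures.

Full-scale range = 4.32 V − (-0.00014 V) = 4.32014 V. LSB = 4.32014 V / 2^12 ≈ 1.055 mV.
Position in LSBs: (1.246351 − (-0.00014)) × 4096/4.32014 = 1181.8198; rounding gives k = 1182.
Reconstructed level: -0.00014 + 1182 × 4.32014/4096 V = 1.246541025 V.
e = 1.246351 − (1.246541025) = −190 µV.

−190 µV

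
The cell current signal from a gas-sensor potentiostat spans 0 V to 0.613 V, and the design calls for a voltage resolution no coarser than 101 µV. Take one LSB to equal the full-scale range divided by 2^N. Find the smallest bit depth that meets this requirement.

13 bits

Span = 0.613 V.
Required number of levels: 0.613/101 µV = 6069.3; smallest N with 2^N ≥ that is 13.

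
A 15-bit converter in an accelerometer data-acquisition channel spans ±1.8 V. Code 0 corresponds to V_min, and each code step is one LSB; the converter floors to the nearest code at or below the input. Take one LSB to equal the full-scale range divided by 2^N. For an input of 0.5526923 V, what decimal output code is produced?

Span: 1.8 V − (-1.8 V) = 3.6 V. LSB = 3.6 V / 2^15 ≈ 109.9 µV.
code = ⌊(V_in − V_min)/LSB⌋ = ⌊(V_in − V_min) × 2^15 / range⌋
     = ⌊(0.5526923 − (-1.8)) × 32768 / 3.6⌋ = ⌊2.3526923 × 32768/3.6⌋
     = ⌊21414.728⌋ = 21414.

21414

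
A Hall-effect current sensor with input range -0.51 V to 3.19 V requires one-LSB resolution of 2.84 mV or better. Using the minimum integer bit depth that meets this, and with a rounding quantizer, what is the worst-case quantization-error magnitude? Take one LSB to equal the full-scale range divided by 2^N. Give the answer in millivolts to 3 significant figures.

0.903 mV

Full-scale range = 3.19 V − (-0.51 V) = 3.7 V.
Levels needed ≥ 3.7/2.84 mV = 1303. 2^11 = 2048 suffices, so N_min = 11.
One LSB is 3.7 V / 2048 = 1.8066 mV.
Half an LSB is 0.903 mV.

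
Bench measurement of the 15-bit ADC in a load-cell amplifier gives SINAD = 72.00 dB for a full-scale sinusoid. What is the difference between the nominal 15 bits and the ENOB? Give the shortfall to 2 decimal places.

Effective bits = (72.00 − 1.76)/6.02 = 11.6678.
15 − 11.6678 = 3.33 bits below nominal.

3.33 bits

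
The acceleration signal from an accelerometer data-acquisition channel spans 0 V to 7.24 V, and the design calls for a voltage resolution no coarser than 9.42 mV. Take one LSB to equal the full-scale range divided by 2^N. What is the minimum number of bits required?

10 bits

V_FS = 7.24 V.
Required number of levels: 7.24/9.42 mV = 768.58; smallest N with 2^N ≥ that is 10.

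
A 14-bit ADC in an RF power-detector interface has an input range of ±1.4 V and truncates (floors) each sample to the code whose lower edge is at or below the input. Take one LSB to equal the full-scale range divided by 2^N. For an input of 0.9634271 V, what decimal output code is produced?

13829

The full-scale span is 1.4 − (-1.4) = 2.8 V. LSB = 2.8 V / 2^14 ≈ 170.9 µV.
V_in − V_min = 0.9634271 − (-1.4) = 2.3634271 V.
Divide by LSB: 2.3634271 × 16384/2.8 = 13829.4249.
Truncating gives code 13829.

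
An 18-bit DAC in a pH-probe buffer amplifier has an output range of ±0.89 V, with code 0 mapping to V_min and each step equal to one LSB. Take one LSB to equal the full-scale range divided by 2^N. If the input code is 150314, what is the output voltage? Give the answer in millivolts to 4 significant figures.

Span: 0.89 V − (-0.89 V) = 1.78 V. LSB = 1.78 V / 2^18.
V_out = V_min + code × LSB = -0.89 V + 150314 × 1.78 V / 262144
      = -0.89 V + 1.02066 V = 0.130656 V.

130.7 mV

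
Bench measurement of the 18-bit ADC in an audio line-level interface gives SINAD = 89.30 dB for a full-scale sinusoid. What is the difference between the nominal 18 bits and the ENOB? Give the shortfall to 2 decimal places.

ENOB = (SINAD − 1.76)/6.02 = (89.30 − 1.76)/6.02 = 14.5415 bits.
Lost resolution: 18 − 14.5415 = 3.4585 bits.

3.46 bits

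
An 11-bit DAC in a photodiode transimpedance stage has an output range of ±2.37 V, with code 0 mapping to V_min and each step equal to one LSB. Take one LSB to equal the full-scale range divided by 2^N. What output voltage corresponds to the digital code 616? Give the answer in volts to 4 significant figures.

-0.9443 V

The full-scale span is 2.37 − (-2.37) = 4.74 V. LSB = 4.74 V / 2^11.
V_out = V_min + code × LSB = -2.37 V + 616 × 4.74 V / 2048
      = -2.37 V + 1.42570 V = -0.944297 V.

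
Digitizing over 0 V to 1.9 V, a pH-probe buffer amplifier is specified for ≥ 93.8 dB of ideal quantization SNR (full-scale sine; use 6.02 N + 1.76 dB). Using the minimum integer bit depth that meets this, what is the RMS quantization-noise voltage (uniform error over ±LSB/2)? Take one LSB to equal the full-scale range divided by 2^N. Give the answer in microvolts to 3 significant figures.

8.37 µV

V_FS = 1.9 V.
Required N = ⌈(93.8 − 1.76)/6.02⌉ = ⌈15.289⌉ = 16.
LSB = 1.9 V / 2^16 = 28.992 µV.
V_rms = LSB/√12 = 8.37 µV.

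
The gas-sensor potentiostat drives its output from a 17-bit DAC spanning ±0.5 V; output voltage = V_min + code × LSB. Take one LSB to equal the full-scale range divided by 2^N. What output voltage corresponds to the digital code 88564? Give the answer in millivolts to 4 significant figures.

175.7 mV

Full-scale range = 0.5 V − (-0.5 V) = 1 V. LSB = 1 V / 2^17.
V_out = -0.5 + 88564 × (1/131072) V
      = -0.5 V + 0.675690 V = 0.175690 V.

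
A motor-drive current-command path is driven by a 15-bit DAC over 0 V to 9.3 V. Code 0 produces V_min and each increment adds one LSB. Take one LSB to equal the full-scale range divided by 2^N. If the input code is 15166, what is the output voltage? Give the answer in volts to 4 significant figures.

Span = 9.3 V. LSB = 9.3 V / 2^15.
V_out = 0 + 15166 × (9.3/32768) V
      = 0 V + 4.30432 V = 4.30432 V.

4.304 V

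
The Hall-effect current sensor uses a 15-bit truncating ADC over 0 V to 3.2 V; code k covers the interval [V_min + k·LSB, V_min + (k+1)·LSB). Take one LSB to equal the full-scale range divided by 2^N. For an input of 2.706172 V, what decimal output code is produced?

27711

Full-scale range = 3.2 V. LSB = 3.2 V / 2^15 ≈ 97.66 µV.
V_in − V_min = 2.706172 − (0) = 2.706172 V.
Divide by LSB: 2.706172 × 32768/3.2 = 27711.2013.
Truncating gives code 27711.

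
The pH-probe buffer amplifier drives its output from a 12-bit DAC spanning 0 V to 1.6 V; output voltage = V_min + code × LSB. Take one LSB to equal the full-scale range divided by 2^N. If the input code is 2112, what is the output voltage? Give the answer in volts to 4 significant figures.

Full-scale range = 1.6 V. LSB = 1.6 V / 2^12.
V_out = V_min + code × LSB = 0 V + 2112 × 1.6 V / 4096
      = 0 V + 0.825000 V = 0.825000 V.

0.8250 V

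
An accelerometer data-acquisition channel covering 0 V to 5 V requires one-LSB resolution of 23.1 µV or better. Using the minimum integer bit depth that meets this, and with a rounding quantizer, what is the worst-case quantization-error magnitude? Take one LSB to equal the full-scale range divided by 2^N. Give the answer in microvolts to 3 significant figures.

Full-scale range = 5 V.
Levels needed ≥ 5/23.1 µV = 216500. 2^18 = 262144 suffices, so N_min = 18.
Step size = 5/262144 V = 19.073 µV.
|e|_max = LSB/2 = 9.54 µV.

9.54 µV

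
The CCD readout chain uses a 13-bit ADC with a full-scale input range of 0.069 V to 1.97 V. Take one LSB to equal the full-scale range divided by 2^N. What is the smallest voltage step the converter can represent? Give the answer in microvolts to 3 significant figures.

Full-scale range = 1.97 V − (0.069 V) = 1.901 V.
Number of codes = 2^13 = 8192.
One LSB is 1.901 V / 8192 = 232 µV.

232 µV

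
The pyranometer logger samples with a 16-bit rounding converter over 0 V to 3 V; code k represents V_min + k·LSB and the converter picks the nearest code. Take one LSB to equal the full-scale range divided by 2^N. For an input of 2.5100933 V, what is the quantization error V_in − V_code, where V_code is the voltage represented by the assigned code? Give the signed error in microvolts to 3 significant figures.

−8.02 µV

Full-scale range = 3 V. LSB = 3 V / 2^16 ≈ 45.78 µV.
(V_in − V_min)/LSB = (2.5100933 − (0)) × 65536/3 = 54833.8248 → nearest code k = 54834.
Reconstructed level: 0 + 54834 × 3/65536 V = 2.5101013184 V.
Error = V_in − V_code = 2.5100933 − (2.5101013184) = −8.02 µV.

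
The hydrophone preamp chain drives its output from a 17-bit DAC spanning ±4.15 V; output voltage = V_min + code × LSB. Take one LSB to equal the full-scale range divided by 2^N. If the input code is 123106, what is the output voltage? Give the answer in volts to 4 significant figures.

Range = 4.15 − (-4.15) = 8.3 V. LSB = 8.3 V / 2^17.
V_out = V_min + code × LSB = -4.15 V + 123106 × 8.3 V / 131072
      = -4.15 V + 7.79556 V = 3.64556 V.

3.646 V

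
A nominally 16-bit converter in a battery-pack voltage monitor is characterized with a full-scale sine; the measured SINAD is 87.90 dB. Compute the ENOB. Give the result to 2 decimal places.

(87.90 − 1.76) / 6.02 = 86.14/6.02 = 14.3090 effective bits.

14.31 bits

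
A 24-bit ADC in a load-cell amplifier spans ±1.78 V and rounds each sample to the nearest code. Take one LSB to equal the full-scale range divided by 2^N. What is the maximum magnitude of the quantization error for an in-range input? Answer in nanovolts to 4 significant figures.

106.1 nV

Range = 1.78 − (-1.78) = 3.56 V.
LSB = 3.56 V / 2^24 = 212.193 nV.
A rounding quantizer has |error| ≤ LSB/2 = 106.1 nV.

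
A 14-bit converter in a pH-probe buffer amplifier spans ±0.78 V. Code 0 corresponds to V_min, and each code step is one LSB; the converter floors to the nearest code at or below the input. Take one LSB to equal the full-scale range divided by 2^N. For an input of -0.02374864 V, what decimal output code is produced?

The full-scale span is 0.78 − (-0.78) = 1.56 V. LSB = 1.56 V / 2^14 ≈ 95.21 µV.
(V_in − V_min) × 2^14/range = (-0.02374864 − (-0.78)) × 16384/1.56 = 7942.578.
Floor → code = 7942.

7942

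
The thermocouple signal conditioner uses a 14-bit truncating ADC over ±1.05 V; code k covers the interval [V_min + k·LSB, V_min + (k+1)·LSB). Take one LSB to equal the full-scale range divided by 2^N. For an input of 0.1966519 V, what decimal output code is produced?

9726

The full-scale span is 1.05 − (-1.05) = 2.1 V. LSB = 2.1 V / 2^14 ≈ 128.2 µV.
code = ⌊(V_in − V_min)/LSB⌋ = ⌊(V_in − V_min) × 2^14 / range⌋
     = ⌊(0.1966519 − (-1.05)) × 16384 / 2.1⌋ = ⌊1.2466519 × 16384/2.1⌋
     = ⌊9726.259⌋ = 9726.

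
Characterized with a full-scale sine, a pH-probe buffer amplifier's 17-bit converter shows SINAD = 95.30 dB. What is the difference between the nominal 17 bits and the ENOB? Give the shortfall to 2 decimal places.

N_eff = (95.30 − 1.76)/6.02 = 15.5382 bits.
Shortfall = 17 − 15.5382 = 1.4618 bits.

1.46 bits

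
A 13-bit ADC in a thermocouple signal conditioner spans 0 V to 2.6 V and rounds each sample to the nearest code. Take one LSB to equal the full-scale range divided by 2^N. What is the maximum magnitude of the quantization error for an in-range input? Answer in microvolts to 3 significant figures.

Span = 2.6 V.
LSB = 2.6 V / 2^13 = 317.38 µV.
Worst-case error for round-to-nearest is half an LSB: 159 µV.

159 µV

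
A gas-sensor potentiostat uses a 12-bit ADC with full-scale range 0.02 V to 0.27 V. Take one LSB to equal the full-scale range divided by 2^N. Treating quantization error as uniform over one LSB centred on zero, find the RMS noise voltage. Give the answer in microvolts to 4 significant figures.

17.62 µV

Range = 0.27 − (0.02) = 0.25 V.
One LSB is 0.25 V / 4096 = 61.0352 µV.
V_rms = LSB/√12 = 61.0352 µV / √12 = 17.62 µV.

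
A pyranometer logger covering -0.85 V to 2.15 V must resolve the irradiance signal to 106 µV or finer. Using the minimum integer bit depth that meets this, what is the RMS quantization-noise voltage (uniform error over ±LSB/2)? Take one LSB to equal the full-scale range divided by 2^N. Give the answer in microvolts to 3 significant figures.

26.4 µV

Full-scale range = 2.15 V − (-0.85 V) = 3 V.
3 V / 106 µV = 28300. Since 2^14 = 16384 and 2^15 = 32768, N = 15.
LSB = 3 V / 2^15 = 91.553 µV.
V_rms = LSB/√12 = 26.4 µV.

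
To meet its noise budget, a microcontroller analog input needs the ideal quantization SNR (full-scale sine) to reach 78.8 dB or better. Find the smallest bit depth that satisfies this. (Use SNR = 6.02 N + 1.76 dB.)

13 bits

6.02 N + 1.76 ≥ 78.8 gives N ≥ 12.797, so the minimum integer is 13.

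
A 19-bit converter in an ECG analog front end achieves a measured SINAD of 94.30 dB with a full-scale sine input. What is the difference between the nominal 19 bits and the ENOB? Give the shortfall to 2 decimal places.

N_eff = (94.30 − 1.76)/6.02 = 15.3721 bits.
Shortfall = 19 − 15.3721 = 3.6279 bits.

3.63 bits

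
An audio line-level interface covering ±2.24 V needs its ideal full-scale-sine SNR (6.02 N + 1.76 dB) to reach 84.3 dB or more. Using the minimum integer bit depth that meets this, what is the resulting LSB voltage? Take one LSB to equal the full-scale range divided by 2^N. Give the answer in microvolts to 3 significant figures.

Span: 2.24 V − (-2.24 V) = 4.48 V.
6.02 N + 1.76 ≥ 84.3 gives N ≥ 13.711, so the minimum integer is 14.
LSB = 4.48 V ÷ 2^14 = 4.48/16384 V = 273 µV.

273 µV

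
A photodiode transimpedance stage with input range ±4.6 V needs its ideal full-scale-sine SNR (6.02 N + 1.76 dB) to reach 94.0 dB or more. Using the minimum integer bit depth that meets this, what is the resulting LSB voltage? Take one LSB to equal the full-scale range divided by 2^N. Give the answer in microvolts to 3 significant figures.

Span: 4.6 V − (-4.6 V) = 9.2 V.
Solving 6.02 N ≥ 94.0 − 1.76: N ≥ 15.322. Round up → N = 16.
LSB = 9.2 V / 2^16 = 140 µV.

140 µV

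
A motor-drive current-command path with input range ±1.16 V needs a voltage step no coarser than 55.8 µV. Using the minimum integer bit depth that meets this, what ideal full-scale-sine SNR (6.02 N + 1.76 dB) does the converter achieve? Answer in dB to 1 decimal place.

98.1 dB

The full-scale span is 1.16 − (-1.16) = 2.32 V.
Need 2^N ≥ 2.32 V / 55.8 µV = 41580 → N_min = 16.
Ideal SNR at N = 16: 6.02·16 + 1.76 = 98.1 dB.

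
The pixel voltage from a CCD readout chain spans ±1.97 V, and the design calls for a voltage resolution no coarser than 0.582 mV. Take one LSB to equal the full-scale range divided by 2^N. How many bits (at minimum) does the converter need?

13 bits

Span: 1.97 V − (-1.97 V) = 3.94 V.
Need 2^N ≥ 3.94 V / 0.582 mV = 6770 → N_min = 13.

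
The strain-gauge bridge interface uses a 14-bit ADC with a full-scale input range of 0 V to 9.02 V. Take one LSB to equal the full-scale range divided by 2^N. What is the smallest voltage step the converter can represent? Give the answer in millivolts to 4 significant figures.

0.5505 mV

Full-scale range = 9.02 V.
2^14 = 16384 levels.
One LSB is 9.02 V / 16384 = 0.5505 mV.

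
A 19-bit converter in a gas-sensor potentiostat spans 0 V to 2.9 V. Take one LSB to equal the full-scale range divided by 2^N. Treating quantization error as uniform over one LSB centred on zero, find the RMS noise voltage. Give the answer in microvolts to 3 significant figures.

Range is 2.9 V.
LSB = 2.9 V / 2^19 = 5.5313 µV.
For a uniform distribution on [−LSB/2, +LSB/2], V_rms = LSB/√12 = 5.5313 µV/3.4641 = 1.60 µV.

1.60 µV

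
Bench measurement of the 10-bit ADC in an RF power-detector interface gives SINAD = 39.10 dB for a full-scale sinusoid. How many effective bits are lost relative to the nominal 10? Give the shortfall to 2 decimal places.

3.80 bits

ENOB = (SINAD − 1.76)/6.02 = (39.10 − 1.76)/6.02 = 6.2027 bits.
Lost resolution: 10 − 6.2027 = 3.7973 bits.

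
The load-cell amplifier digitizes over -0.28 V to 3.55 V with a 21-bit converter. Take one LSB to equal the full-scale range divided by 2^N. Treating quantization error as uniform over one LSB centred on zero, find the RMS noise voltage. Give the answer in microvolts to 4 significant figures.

0.5272 µV

Full-scale range = 3.55 V − (-0.28 V) = 3.83 V.
Step size = 3.83/2097152 V = 1.82629 µV.
For a uniform distribution on [−LSB/2, +LSB/2], V_rms = LSB/√12 = 1.82629 µV/3.4641 = 0.5272 µV.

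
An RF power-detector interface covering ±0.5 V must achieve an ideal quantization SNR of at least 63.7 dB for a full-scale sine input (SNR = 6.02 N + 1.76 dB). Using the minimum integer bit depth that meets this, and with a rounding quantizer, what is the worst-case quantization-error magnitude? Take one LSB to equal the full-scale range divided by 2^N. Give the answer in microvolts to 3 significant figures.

244 µV

Full-scale range = 0.5 V − (-0.5 V) = 1 V.
Solving 6.02 N ≥ 63.7 − 1.76: N ≥ 10.289. Round up → N = 11.
Step size = 1/2048 V = 488.28 µV.
|e|_max = LSB/2 = 244 µV.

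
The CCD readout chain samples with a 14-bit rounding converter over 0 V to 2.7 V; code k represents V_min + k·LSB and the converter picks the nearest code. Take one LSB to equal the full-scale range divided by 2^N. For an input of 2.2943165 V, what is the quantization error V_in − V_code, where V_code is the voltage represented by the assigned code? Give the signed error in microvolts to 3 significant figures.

+41.6 µV

Span = 2.7 V. LSB = 2.7 V / 2^14 ≈ 164.8 µV.
(2.2943165 − (0)) / LSB = 2.2943165 × 16384/2.7 = 13922.2524. Nearest integer: k = 13922.
V_code = 0 + (13922/16384) × 2.7 = 2.2942749023 V.
V_in − V_code = 2.2943165 − (2.2942749023) = +41.6 µV.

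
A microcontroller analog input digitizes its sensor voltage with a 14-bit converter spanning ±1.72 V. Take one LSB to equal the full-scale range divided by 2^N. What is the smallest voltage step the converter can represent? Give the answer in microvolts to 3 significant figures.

Full-scale range = 1.72 V − (-1.72 V) = 3.44 V.
2^14 = 16384 levels.
LSB = 3.44 V ÷ 2^14 = 3.44/16384 V = 210 µV.

210 µV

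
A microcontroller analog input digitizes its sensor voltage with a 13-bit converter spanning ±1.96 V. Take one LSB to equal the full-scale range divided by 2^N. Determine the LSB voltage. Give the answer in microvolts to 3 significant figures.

Full-scale range = 1.96 V − (-1.96 V) = 3.92 V.
Number of codes = 2^13 = 8192.
One LSB is 3.92 V / 8192 = 479 µV.

479 µV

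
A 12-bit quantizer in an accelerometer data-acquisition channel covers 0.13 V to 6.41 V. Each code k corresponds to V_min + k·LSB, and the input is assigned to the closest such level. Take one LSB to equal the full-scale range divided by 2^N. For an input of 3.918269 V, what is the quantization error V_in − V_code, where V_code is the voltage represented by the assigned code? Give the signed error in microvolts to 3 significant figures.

−276 µV

Full-scale range = 6.41 V − (0.13 V) = 6.28 V. LSB = 6.28 V / 2^12 ≈ 1.533 mV.
(V_in − V_min)/LSB = (3.918269 − (0.13)) × 4096/6.28 = 2470.8200 → nearest code k = 2471.
V_code = V_min + k × range/2^12 = 0.13 + 2471 × 6.28/4096 = 3.918544922 V.
Error = V_in − V_code = 3.918269 − (3.918544922) = −276 µV.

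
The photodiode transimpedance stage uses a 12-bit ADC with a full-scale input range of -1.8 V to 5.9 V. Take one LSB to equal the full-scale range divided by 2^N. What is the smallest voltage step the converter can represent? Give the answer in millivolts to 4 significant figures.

1.880 mV

Range = 5.9 − (-1.8) = 7.7 V.
There are 2^12 = 4096 steps.
LSB = 7.7 V ÷ 2^12 = 7.7/4096 V = 1.880 mV.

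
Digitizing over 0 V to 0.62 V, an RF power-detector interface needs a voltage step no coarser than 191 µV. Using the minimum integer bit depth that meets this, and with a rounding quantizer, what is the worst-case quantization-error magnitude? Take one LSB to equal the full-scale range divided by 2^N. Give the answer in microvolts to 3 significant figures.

V_FS = 0.62 V.
Required number of levels: 0.62/191 µV = 3246.1; smallest N with 2^N ≥ that is 12.
LSB = 0.62 V ÷ 2^12 = 0.62/4096 V = 151.37 µV.
Half an LSB is 75.7 µV.

75.7 µV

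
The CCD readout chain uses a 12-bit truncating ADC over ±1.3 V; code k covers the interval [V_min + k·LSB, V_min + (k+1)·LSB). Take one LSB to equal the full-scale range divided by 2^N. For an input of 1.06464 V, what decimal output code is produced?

3725

Range = 1.3 − (-1.3) = 2.6 V. LSB = 2.6 V / 2^12 ≈ 0.6348 mV.
code = ⌊(V_in − V_min)/LSB⌋ = ⌊(V_in − V_min) × 2^12 / range⌋
     = ⌊(1.06464 − (-1.3)) × 4096 / 2.6⌋ = ⌊2.36464 × 4096/2.6⌋
     = ⌊3725.217⌋ = 3725.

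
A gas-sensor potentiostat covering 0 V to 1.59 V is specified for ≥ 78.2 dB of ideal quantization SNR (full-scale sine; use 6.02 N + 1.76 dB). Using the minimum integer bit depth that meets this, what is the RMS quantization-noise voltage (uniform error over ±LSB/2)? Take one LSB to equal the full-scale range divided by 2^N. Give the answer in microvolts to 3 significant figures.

56.0 µV

Range is 1.59 V.
6.02 N + 1.76 ≥ 78.2 gives N ≥ 12.698, so the minimum integer is 13.
LSB = 1.59 V / 2^13 = 194.09 µV.
σ_q = LSB/√12 = 194.09 µV/3.4641 = 56.0 µV.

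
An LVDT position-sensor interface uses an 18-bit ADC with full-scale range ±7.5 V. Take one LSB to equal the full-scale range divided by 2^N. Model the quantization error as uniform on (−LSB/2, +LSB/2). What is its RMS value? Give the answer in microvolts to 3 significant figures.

Full-scale range = 7.5 V − (-7.5 V) = 15 V.
LSB = 15 V / 2^18 = 57.220 µV.
RMS of a uniform error over width LSB is LSB/√12 = 16.5 µV.

16.5 µV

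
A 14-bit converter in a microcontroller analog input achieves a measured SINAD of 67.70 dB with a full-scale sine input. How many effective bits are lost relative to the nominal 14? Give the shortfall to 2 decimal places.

Effective bits = (67.70 − 1.76)/6.02 = 10.9535.
14 − 10.9535 = 3.05 bits below nominal.

3.05 bits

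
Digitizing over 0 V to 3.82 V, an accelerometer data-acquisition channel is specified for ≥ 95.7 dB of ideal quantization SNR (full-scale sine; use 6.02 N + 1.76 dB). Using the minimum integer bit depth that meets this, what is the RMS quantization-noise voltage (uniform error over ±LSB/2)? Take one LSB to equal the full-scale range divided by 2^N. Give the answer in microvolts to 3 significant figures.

16.8 µV

V_FS = 3.82 V.
N ≥ (95.7 − 1.76)/6.02 = 15.605 → N_min = 16.
LSB = 3.82 V ÷ 2^16 = 3.82/65536 V = 58.289 µV.
σ_q = LSB/√12 = 58.289 µV/3.4641 = 16.8 µV.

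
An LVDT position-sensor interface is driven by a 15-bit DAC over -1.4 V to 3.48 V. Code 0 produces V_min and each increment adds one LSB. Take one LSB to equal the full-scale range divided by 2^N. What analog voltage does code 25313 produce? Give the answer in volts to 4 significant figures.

2.370 V

The full-scale span is 3.48 − (-1.4) = 4.88 V. LSB = 4.88 V / 2^15.
V_out = V_min + code × LSB = -1.4 V + 25313 × 4.88 V / 32768
      = -1.4 + 3.76976 = 2.36976 V.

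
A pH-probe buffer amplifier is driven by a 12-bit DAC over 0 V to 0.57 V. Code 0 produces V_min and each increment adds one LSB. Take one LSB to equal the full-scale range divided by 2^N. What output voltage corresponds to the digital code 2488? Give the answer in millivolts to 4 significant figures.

Span = 0.57 V. LSB = 0.57 V / 2^12.
V_out = V_min + code × LSB = 0 V + 2488 × 0.57 V / 4096
      = 0 V + 0.346230 V = 0.346230 V.

346.2 mV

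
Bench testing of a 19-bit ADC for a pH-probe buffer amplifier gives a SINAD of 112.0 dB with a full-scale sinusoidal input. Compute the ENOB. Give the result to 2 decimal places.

18.31 bits

(112.0 − 1.76) / 6.02 = 110.24/6.02 = 18.3123 effective bits.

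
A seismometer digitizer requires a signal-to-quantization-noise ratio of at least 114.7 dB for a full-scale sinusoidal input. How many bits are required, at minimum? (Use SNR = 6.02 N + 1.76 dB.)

Required N = ⌈(114.7 − 1.76)/6.02⌉ = ⌈18.761⌉ = 19.

19 bits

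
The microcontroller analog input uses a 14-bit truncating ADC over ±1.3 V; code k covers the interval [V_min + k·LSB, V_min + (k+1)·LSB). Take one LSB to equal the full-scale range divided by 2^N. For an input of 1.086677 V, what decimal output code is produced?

Full-scale range = 1.3 V − (-1.3 V) = 2.6 V. LSB = 2.6 V / 2^14 ≈ 158.7 µV.
code = ⌊(V_in − V_min)/LSB⌋ = ⌊(V_in − V_min) × 2^14 / range⌋
     = ⌊(1.086677 − (-1.3)) × 16384 / 2.6⌋ = ⌊2.386677 × 16384/2.6⌋
     = ⌊15039.737⌋ = 15039.

15039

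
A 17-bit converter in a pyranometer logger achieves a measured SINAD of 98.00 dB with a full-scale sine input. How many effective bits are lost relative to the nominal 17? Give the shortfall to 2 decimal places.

Effective bits = (98.00 − 1.76)/6.02 = 15.9867.
Shortfall = 17 − 15.9867 = 1.0133 bits.

1.01 bits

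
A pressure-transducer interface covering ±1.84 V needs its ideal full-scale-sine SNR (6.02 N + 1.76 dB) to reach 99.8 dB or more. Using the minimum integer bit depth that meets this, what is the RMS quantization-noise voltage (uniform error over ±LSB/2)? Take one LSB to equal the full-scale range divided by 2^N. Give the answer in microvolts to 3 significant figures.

Range = 1.84 − (-1.84) = 3.68 V.
Required N = ⌈(99.8 − 1.76)/6.02⌉ = ⌈16.286⌉ = 17.
Step size = 3.68/131072 V = 28.076 µV.
σ_q = LSB/√12 = 28.076 µV/3.4641 = 8.10 µV.

8.10 µV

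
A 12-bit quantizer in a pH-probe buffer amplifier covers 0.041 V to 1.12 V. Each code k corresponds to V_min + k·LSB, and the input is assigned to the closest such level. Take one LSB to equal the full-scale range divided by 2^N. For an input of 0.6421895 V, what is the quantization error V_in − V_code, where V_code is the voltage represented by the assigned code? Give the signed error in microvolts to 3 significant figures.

The full-scale span is 1.12 − (0.041) = 1.079 V. LSB = 1.079 V / 2^12 ≈ 263.4 µV.
(0.6421895 − (0.041)) / LSB = 0.6011895 × 4096/1.079 = 2282.1800. Nearest integer: k = 2282.
Reconstructed level: 0.041 + 2282 × 1.079/4096 V = 0.6421420898 V.
V_in − V_code = 0.6421895 − (0.6421420898) = +47.4 µV.

+47.4 µV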